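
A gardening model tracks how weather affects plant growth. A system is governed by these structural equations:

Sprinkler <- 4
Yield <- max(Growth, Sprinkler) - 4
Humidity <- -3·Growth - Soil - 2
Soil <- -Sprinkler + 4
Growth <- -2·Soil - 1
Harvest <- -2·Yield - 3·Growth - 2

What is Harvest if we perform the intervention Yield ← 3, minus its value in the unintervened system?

The intervention breaks the incoming arrows to Yield: Yield <- max(Growth, Sprinkler) - 4 no longer applies, and Yield = 3.
Soil = -Sprinkler + 4  [with Sprinkler=4]  = 0
Growth = -2·Soil - 1  [with Soil=0]  = -1
Harvest = -2·Yield - 3·Growth - 2  [with Yield=3, Growth=-1]  = -5
Without intervention: Soil = -Sprinkler + 4  [with Sprinkler=4]  = 0; Growth = -2·Soil - 1  [with Soil=0]  = -1; Yield = max(Growth, Sprinkler) - 4  [with Growth=-1, Sprinkler=4]  = 0; Harvest = -2·Yield - 3·Growth - 2  [with Yield=0, Growth=-1]  = 1.
Change = -5 − 1 = -6.

-6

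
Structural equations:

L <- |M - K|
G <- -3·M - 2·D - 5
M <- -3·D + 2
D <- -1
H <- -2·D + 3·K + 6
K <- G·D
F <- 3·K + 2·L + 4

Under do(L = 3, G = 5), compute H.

Under do(L = 3, G = 5), each intervened variable's structural equation is replaced by its fixed value.
K = G·D  [with G=5, D=-1]  = -5
H = -2·D + 3·K + 6  [with D=-1, K=-5]  = -7

-7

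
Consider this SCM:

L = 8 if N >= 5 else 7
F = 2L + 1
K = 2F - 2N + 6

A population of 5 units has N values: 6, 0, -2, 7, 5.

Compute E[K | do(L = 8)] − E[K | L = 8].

The intervention sets L=8 in all 5 units regardless of N. Recomputing K per unit gives 28, 40, 44, 26, 30; average 33.6.
Observing L=8 restricts to units where L's equation naturally yields 8: N ∈ {6, 7, 5}. In that subpopulation K = 28, 26, 30, mean 28.
Difference = 33.6 − 28 = 5.6.

5.6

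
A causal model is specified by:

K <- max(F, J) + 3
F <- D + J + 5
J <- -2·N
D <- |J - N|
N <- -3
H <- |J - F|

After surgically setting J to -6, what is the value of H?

do(J=-6) replaces the equation J <- -2·N with the constant J = -6.
D = |J - N|  [with J=-6, N=-3]  = 3
F = D + J + 5  [with D=3, J=-6]  = 2
H = |J - F|  [with J=-6, F=2]  = 8

8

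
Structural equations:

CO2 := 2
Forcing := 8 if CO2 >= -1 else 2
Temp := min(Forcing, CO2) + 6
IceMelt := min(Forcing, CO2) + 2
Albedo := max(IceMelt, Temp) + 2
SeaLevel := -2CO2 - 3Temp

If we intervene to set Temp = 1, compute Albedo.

do(Temp=1) replaces the equation Temp := min(Forcing, CO2) + 6 with the constant Temp = 1.
Forcing = 8 if CO2 >= -1 else 2  [with CO2=2]  = 8
IceMelt = min(Forcing, CO2) + 2  [with Forcing=8, CO2=2]  = 4
Albedo = max(IceMelt, Temp) + 2  [with IceMelt=4, Temp=1]  = 6

6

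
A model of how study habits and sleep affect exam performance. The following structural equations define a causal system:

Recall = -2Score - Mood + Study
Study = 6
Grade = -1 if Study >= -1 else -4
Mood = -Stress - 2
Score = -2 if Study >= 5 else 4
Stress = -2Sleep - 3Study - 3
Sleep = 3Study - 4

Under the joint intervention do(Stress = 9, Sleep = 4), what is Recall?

21

Setting Stress = 9, Sleep = 4 by intervention discards those variables' equations.
Score = -2 if Study >= 5 else 4  [with Study=6]  = -2
Mood = -Stress - 2  [with Stress=9]  = -11
Recall = -2Score - Mood + Study  [with Score=-2, Mood=-11, Study=6]  = 21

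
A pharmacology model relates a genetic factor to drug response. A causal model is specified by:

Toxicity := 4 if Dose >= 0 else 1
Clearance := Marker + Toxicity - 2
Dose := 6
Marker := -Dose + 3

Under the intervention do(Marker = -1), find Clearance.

1

Under do(Marker=-1), the mechanism Marker := -Dose + 3 is discarded; Marker is fixed at -1.
Toxicity = 4 if Dose >= 0 else 1  [with Dose=6]  = 4
Clearance = Marker + Toxicity - 2  [with Marker=-1, Toxicity=4]  = 1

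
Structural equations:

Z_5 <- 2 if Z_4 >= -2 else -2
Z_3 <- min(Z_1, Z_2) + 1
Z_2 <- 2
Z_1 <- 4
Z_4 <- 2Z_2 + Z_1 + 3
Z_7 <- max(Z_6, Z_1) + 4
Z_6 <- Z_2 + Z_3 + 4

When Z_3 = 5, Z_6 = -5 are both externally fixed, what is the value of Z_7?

8

Under do(Z_3 = 5, Z_6 = -5), each intervened variable's structural equation is replaced by its fixed value.
Z_7 = max(Z_6, Z_1) + 4  [with Z_6=-5, Z_1=4]  = 8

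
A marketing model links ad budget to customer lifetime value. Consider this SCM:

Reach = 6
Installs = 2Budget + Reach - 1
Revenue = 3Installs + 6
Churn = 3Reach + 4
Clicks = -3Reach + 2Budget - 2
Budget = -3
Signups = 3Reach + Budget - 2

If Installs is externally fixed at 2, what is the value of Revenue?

The intervention breaks the incoming arrows to Installs: Installs = 2Budget + Reach - 1 no longer applies, and Installs = 2.
Revenue = 3Installs + 6  [with Installs=2]  = 12

12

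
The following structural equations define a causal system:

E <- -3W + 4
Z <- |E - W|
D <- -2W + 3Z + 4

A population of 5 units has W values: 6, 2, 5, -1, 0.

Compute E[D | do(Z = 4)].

11.2

Every unit gets Z=4 under the intervention. D values become 4, 12, 6, 18, 16; E[D|do(Z=4)] = 11.2.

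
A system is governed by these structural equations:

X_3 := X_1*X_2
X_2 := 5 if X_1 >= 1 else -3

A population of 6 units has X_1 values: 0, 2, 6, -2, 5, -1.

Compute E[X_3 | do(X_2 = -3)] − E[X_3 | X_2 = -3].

-8

do(X_2=-3) breaks X_2's dependence on X_1. With X_2=-3 fixed, X_3 across the units is 0, -6, -18, 6, -15, 3, mean -5.
Conditioning on X_2=-3 selects the 3 unit(s) with X_1 ∈ {0, -2, -1}. Their X_3 values: 0, 6, 3. Mean = 3.
Difference = -5 − 3 = -8.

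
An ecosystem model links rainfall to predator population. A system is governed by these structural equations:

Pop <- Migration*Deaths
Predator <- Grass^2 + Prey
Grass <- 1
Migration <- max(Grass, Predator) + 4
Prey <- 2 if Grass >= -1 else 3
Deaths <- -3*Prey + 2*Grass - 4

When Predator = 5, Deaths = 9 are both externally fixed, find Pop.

Setting Predator = 5, Deaths = 9 by intervention discards those variables' equations.
Migration = max(Grass, Predator) + 4  [with Grass=1, Predator=5]  = 9
Pop = Migration*Deaths  [with Migration=9, Deaths=9]  = 81

81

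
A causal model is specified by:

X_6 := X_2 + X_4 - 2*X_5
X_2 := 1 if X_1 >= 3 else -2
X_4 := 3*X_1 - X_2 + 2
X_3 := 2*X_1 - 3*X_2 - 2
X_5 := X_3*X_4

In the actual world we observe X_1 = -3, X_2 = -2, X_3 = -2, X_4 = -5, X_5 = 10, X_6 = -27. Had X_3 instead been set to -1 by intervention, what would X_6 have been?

-17

The intervention breaks the incoming arrows to X_3: X_3 := 2*X_1 - 3*X_2 - 2 no longer applies, and X_3 = -1.
X_2 = 1 if X_1 >= 3 else -2  [with X_1=-3]  = -2
X_4 = 3*X_1 - X_2 + 2  [with X_1=-3, X_2=-2]  = -5
X_5 = X_3*X_4  [with X_3=-1, X_4=-5]  = 5
X_6 = X_2 + X_4 - 2*X_5  [with X_2=-2, X_4=-5, X_5=5]  = -17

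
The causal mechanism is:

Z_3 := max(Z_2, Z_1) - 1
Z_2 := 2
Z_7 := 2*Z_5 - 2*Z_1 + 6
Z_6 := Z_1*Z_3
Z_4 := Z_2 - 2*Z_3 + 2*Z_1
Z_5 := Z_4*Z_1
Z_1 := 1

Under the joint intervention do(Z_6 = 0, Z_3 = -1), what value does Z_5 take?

6

Under do(Z_6 = 0, Z_3 = -1), each intervened variable's structural equation is replaced by its fixed value.
Z_4 = Z_2 - 2*Z_3 + 2*Z_1  [with Z_2=2, Z_3=-1, Z_1=1]  = 6
Z_5 = Z_4*Z_1  [with Z_4=6, Z_1=1]  = 6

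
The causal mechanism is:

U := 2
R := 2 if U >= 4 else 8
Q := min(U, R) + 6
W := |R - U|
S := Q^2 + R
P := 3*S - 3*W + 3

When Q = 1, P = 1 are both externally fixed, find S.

9

The joint intervention fixes Q = 1, P = 1, removing each variable's own equation.
R = 2 if U >= 4 else 8  [with U=2]  = 8
S = Q^2 + R  [with Q=1, R=8]  = 9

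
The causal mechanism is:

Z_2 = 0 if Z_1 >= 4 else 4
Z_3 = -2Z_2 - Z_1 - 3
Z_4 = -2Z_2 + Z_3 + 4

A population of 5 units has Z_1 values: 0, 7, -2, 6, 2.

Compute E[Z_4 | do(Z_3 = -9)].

-9.8

Every unit gets Z_3=-9 under the intervention. Z_4 values become -13, -5, -13, -5, -13; E[Z_4|do(Z_3=-9)] = -9.8.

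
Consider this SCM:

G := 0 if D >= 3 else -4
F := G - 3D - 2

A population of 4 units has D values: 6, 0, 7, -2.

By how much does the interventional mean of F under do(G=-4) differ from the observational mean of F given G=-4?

The intervention sets G=-4 in all 4 units regardless of D. Recomputing F per unit gives -24, -6, -27, 0; average -14.25.
Conditioning on G=-4 selects the 2 unit(s) with D ∈ {0, -2}. Their F values: -6, 0. Mean = -3.
Difference = -14.25 − (-3) = -11.25.

-11.25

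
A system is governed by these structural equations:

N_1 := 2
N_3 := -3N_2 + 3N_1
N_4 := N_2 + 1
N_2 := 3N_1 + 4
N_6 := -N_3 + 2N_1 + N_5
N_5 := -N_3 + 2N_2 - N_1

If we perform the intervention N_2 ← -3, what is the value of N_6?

-34

Under do(N_2=-3), the mechanism N_2 := 3N_1 + 4 is discarded; N_2 is fixed at -3.
N_3 = -3N_2 + 3N_1  [with N_2=-3, N_1=2]  = 15
N_5 = -N_3 + 2N_2 - N_1  [with N_3=15, N_2=-3, N_1=2]  = -23
N_6 = -N_3 + 2N_1 + N_5  [with N_3=15, N_1=2, N_5=-23]  = -34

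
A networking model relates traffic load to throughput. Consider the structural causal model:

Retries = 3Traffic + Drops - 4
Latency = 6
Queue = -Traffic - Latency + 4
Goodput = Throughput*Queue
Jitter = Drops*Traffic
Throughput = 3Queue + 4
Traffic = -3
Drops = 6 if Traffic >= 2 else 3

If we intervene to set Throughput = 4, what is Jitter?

Intervening sets Throughput = 4 and removes its equation (Throughput = 3Queue + 4).
Since Jitter is not a descendant of the intervened variable, it is unaffected.
Drops = 6 if Traffic >= 2 else 3  [with Traffic=-3]  = 3
Jitter = Drops*Traffic  [with Drops=3, Traffic=-3]  = -9

-9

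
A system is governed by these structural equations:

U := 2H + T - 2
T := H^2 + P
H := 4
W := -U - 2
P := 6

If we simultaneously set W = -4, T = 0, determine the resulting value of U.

6

Under do(W = -4, T = 0), each intervened variable's structural equation is replaced by its fixed value.
U = 2H + T - 2  [with H=4, T=0]  = 6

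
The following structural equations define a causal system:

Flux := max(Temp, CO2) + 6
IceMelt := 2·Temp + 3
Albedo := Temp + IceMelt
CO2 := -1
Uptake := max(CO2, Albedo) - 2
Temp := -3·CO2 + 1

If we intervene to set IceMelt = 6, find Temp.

Under do(IceMelt=6), the mechanism IceMelt := 2·Temp + 3 is discarded; IceMelt is fixed at 6.
Since Temp is not a descendant of the intervened variable, it is unaffected.
Temp = -3·CO2 + 1  [with CO2=-1]  = 4

4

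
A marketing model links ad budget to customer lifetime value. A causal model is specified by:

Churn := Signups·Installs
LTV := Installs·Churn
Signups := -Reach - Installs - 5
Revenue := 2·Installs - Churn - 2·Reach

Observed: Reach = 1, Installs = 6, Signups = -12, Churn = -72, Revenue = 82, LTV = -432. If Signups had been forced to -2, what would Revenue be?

22

do(Signups=-2) replaces the equation Signups := -Reach - Installs - 5 with the constant Signups = -2.
Churn = Signups·Installs  [with Signups=-2, Installs=6]  = -12
Revenue = 2·Installs - Churn - 2·Reach  [with Installs=6, Churn=-12, Reach=1]  = 22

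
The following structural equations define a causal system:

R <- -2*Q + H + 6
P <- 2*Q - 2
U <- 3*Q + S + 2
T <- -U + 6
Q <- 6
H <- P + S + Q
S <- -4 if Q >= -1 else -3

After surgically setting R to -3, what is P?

do(R=-3) replaces the equation R <- -2*Q + H + 6 with the constant R = -3.
P is not downstream of the intervention, so its value is determined by the original equations.
P = 2*Q - 2  [with Q=6]  = 10

10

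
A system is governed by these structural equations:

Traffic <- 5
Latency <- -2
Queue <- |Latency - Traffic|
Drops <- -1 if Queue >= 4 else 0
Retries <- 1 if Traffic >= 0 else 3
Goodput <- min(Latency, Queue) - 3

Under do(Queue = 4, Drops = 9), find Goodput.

-5

Setting Queue = 4, Drops = 9 by intervention discards those variables' equations.
Goodput = min(Latency, Queue) - 3  [with Latency=-2, Queue=4]  = -5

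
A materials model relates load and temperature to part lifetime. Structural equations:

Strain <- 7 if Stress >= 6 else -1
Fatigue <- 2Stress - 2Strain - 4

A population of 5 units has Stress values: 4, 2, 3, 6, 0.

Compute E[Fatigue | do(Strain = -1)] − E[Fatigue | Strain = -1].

The intervention sets Strain=-1 in all 5 units regardless of Stress. Recomputing Fatigue per unit gives 6, 2, 4, 10, -2; average 4.
Conditioning on Strain=-1 selects the 4 unit(s) with Stress ∈ {4, 2, 3, 0}. Their Fatigue values: 6, 2, 4, -2. Mean = 2.5.
Difference = 4 − 2.5 = 1.5.

1.5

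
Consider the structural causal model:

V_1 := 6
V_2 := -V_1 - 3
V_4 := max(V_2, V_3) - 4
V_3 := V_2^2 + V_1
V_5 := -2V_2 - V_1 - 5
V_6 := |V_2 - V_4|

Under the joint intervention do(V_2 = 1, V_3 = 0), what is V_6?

4

Under do(V_2 = 1, V_3 = 0), each intervened variable's structural equation is replaced by its fixed value.
V_4 = max(V_2, V_3) - 4  [with V_2=1, V_3=0]  = -3
V_6 = |V_2 - V_4|  [with V_2=1, V_4=-3]  = 4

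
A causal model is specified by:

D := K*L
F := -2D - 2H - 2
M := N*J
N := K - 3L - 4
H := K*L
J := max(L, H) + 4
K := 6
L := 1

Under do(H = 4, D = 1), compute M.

-8

The joint intervention fixes H = 4, D = 1, removing each variable's own equation.
N = K - 3L - 4  [with K=6, L=1]  = -1
J = max(L, H) + 4  [with L=1, H=4]  = 8
M = N*J  [with N=-1, J=8]  = -8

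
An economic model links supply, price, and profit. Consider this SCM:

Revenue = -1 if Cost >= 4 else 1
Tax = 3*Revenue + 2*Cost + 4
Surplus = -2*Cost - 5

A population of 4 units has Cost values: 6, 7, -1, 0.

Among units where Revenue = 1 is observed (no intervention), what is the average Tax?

Conditioning on Revenue=1 selects the 2 unit(s) with Cost ∈ {-1, 0}. Their Tax values: 5, 7. Mean = 6.

6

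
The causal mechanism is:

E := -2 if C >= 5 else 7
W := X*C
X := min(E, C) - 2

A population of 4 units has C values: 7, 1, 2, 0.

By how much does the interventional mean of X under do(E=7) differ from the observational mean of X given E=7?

1.5

do(E=7) breaks E's dependence on C. With E=7 fixed, X across the units is 5, -1, 0, -2, mean 0.5.
Observing E=7 restricts to units where E's equation naturally yields 7: C ∈ {1, 2, 0}. In that subpopulation X = -1, 0, -2, mean -1.
Difference = 0.5 − (-1) = 1.5.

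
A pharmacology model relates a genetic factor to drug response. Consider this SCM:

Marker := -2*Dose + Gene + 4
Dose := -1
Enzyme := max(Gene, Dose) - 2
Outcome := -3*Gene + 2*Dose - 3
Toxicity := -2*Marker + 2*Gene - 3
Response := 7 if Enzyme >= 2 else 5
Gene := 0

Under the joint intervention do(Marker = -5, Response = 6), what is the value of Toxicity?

The joint intervention fixes Marker = -5, Response = 6, removing each variable's own equation.
Toxicity = -2*Marker + 2*Gene - 3  [with Marker=-5, Gene=0]  = 7

7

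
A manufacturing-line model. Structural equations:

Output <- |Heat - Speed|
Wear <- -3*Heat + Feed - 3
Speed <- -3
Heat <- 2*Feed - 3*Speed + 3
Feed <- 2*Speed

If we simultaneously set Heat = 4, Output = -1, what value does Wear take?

The joint intervention fixes Heat = 4, Output = -1, removing each variable's own equation.
Feed = 2*Speed  [with Speed=-3]  = -6
Wear = -3*Heat + Feed - 3  [with Heat=4, Feed=-6]  = -21

-21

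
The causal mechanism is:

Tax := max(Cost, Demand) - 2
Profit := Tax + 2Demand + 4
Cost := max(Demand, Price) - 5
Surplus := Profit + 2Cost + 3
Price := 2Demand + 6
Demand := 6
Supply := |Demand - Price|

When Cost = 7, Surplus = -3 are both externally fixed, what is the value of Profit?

The joint intervention fixes Cost = 7, Surplus = -3, removing each variable's own equation.
Tax = max(Cost, Demand) - 2  [with Cost=7, Demand=6]  = 5
Profit = Tax + 2Demand + 4  [with Tax=5, Demand=6]  = 21

21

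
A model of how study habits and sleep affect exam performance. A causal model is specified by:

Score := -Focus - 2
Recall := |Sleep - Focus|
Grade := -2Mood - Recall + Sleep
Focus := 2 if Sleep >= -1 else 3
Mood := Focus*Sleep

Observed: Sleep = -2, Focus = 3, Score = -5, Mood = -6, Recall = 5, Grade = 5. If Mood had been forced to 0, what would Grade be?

-7

Under do(Mood=0), the mechanism Mood := Focus*Sleep is discarded; Mood is fixed at 0.
Focus = 2 if Sleep >= -1 else 3  [with Sleep=-2]  = 3
Recall = |Sleep - Focus|  [with Sleep=-2, Focus=3]  = 5
Grade = -2Mood - Recall + Sleep  [with Mood=0, Recall=5, Sleep=-2]  = -7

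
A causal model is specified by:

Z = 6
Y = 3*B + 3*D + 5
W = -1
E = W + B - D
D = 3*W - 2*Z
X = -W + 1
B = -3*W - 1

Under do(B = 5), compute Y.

The intervention breaks the incoming arrows to B: B = -3*W - 1 no longer applies, and B = 5.
D = 3*W - 2*Z  [with W=-1, Z=6]  = -15
Y = 3*B + 3*D + 5  [with B=5, D=-15]  = -25

-25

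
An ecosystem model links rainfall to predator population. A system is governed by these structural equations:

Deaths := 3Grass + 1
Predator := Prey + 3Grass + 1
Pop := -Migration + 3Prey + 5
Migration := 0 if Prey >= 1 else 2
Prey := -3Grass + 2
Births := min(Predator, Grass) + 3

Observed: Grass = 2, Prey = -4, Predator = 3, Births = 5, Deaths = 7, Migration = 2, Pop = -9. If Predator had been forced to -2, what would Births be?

1

The intervention breaks the incoming arrows to Predator: Predator := Prey + 3Grass + 1 no longer applies, and Predator = -2.
Births = min(Predator, Grass) + 3  [with Predator=-2, Grass=2]  = 1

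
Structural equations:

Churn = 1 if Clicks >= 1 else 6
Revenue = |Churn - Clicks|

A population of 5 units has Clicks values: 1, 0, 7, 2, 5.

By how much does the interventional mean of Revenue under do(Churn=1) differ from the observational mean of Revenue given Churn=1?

Under do(Churn=1), Churn's equation is replaced by Churn=1 for every unit. Per-unit Revenue: 0, 1, 6, 1, 4. Mean = 2.4.
Conditioning on Churn=1 selects the 4 unit(s) with Clicks ∈ {1, 7, 2, 5}. Their Revenue values: 0, 6, 1, 4. Mean = 2.75.
Difference = 2.4 − 2.75 = -0.35.

-0.35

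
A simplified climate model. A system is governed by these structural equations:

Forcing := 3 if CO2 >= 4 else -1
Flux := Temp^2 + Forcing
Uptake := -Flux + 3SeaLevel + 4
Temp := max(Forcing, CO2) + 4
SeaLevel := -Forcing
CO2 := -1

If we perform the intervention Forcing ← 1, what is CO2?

Under do(Forcing=1), the mechanism Forcing := 3 if CO2 >= 4 else -1 is discarded; Forcing is fixed at 1.
CO2 is not downstream of the intervention, so its value is determined by the original equations.

-1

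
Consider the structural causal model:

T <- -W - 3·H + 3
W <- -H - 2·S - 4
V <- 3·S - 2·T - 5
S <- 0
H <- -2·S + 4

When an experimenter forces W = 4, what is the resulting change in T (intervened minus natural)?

The intervention breaks the incoming arrows to W: W <- -H - 2·S - 4 no longer applies, and W = 4.
H = -2·S + 4  [with S=0]  = 4
T = -W - 3·H + 3  [with W=4, H=4]  = -13
Without intervention: H = -2·S + 4  [with S=0]  = 4; W = -H - 2·S - 4  [with H=4, S=0]  = -8; T = -W - 3·H + 3  [with W=-8, H=4]  = -1.
Change = -13 − (-1) = -12.

-12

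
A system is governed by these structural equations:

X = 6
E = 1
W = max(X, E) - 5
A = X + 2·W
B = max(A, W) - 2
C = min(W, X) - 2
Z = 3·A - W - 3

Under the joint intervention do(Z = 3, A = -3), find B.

-1

Under do(Z = 3, A = -3), each intervened variable's structural equation is replaced by its fixed value.
W = max(X, E) - 5  [with X=6, E=1]  = 1
B = max(A, W) - 2  [with A=-3, W=1]  = -1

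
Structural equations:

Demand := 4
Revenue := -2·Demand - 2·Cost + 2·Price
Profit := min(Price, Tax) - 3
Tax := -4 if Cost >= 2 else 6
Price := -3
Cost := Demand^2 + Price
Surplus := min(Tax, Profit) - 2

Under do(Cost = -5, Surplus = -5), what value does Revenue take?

-4

The joint intervention fixes Cost = -5, Surplus = -5, removing each variable's own equation.
Revenue = -2·Demand - 2·Cost + 2·Price  [with Demand=4, Cost=-5, Price=-3]  = -4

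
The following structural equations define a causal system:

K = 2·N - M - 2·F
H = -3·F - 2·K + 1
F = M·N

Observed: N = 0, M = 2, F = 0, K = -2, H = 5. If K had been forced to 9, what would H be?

Intervening sets K = 9 and removes its equation (K = 2·N - M - 2·F).
F = M·N  [with M=2, N=0]  = 0
H = -3·F - 2·K + 1  [with F=0, K=9]  = -17

-17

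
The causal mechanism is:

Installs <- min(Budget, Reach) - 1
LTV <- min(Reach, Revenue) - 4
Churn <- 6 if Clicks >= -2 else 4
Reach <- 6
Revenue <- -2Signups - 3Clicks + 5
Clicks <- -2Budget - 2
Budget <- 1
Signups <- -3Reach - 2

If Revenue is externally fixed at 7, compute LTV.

2

do(Revenue=7) replaces the equation Revenue <- -2Signups - 3Clicks + 5 with the constant Revenue = 7.
LTV = min(Reach, Revenue) - 4  [with Reach=6, Revenue=7]  = 2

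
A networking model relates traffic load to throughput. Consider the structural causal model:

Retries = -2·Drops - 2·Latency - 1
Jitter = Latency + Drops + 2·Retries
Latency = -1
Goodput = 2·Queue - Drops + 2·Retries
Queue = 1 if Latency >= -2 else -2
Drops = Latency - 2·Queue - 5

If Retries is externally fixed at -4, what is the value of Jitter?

Intervening sets Retries = -4 and removes its equation (Retries = -2·Drops - 2·Latency - 1).
Queue = 1 if Latency >= -2 else -2  [with Latency=-1]  = 1
Drops = Latency - 2·Queue - 5  [with Latency=-1, Queue=1]  = -8
Jitter = Latency + Drops + 2·Retries  [with Latency=-1, Drops=-8, Retries=-4]  = -17

-17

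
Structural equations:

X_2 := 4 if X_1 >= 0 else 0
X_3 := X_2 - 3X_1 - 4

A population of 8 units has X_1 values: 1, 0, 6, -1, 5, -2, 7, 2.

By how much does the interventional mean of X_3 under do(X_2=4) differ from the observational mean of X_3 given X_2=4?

The intervention sets X_2=4 in all 8 units regardless of X_1. Recomputing X_3 per unit gives -3, 0, -18, 3, -15, 6, -21, -6; average -6.75.
Observing X_2=4 restricts to units where X_2's equation naturally yields 4: X_1 ∈ {1, 0, 6, 5, 7, 2}. In that subpopulation X_3 = -3, 0, -18, -15, -21, -6, mean -10.5.
Difference = -6.75 − (-10.5) = 3.75.

3.75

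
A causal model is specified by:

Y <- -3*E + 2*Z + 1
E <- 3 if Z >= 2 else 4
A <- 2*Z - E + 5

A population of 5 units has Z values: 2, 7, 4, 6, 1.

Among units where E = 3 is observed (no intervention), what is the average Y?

1.5

Conditioning on E=3 selects the 4 unit(s) with Z ∈ {2, 7, 4, 6}. Their Y values: -4, 6, 0, 4. Mean = 1.5.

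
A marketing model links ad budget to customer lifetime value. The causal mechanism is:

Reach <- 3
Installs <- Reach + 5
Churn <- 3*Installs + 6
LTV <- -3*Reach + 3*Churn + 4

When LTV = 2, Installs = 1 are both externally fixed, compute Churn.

9

Setting LTV = 2, Installs = 1 by intervention discards those variables' equations.
Churn = 3*Installs + 6  [with Installs=1]  = 9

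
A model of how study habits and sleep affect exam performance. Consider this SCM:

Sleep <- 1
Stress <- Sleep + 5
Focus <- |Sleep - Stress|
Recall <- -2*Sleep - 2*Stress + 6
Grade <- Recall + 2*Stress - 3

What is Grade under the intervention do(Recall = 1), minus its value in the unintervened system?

9

Intervening sets Recall = 1 and removes its equation (Recall <- -2*Sleep - 2*Stress + 6).
Stress = Sleep + 5  [with Sleep=1]  = 6
Grade = Recall + 2*Stress - 3  [with Recall=1, Stress=6]  = 10
Without intervention: Stress = Sleep + 5  [with Sleep=1]  = 6; Recall = -2*Sleep - 2*Stress + 6  [with Sleep=1, Stress=6]  = -8; Grade = Recall + 2*Stress - 3  [with Recall=-8, Stress=6]  = 1.
Change = 10 − 1 = 9.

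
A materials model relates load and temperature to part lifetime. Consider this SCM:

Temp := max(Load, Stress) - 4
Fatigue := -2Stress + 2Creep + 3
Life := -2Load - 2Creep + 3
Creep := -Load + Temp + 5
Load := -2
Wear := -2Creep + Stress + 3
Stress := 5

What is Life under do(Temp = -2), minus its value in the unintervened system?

6

The intervention breaks the incoming arrows to Temp: Temp := max(Load, Stress) - 4 no longer applies, and Temp = -2.
Creep = -Load + Temp + 5  [with Load=-2, Temp=-2]  = 5
Life = -2Load - 2Creep + 3  [with Load=-2, Creep=5]  = -3
Without intervention: Temp = max(Load, Stress) - 4  [with Load=-2, Stress=5]  = 1; Creep = -Load + Temp + 5  [with Load=-2, Temp=1]  = 8; Life = -2Load - 2Creep + 3  [with Load=-2, Creep=8]  = -9.
Change = -3 − (-9) = 6.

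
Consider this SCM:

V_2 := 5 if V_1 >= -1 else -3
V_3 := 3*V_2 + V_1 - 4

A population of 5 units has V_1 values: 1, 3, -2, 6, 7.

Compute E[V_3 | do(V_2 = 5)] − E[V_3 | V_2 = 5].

-1.25

do(V_2=5) breaks V_2's dependence on V_1. With V_2=5 fixed, V_3 across the units is 12, 14, 9, 17, 18, mean 14.
E[V_3|V_2=5] averages over only the 4 units with V_2=5 (V_1 = 1, 3, 6, 7): V_3 = 12, 14, 17, 18, mean 15.25.
Difference = 14 − 15.25 = -1.25.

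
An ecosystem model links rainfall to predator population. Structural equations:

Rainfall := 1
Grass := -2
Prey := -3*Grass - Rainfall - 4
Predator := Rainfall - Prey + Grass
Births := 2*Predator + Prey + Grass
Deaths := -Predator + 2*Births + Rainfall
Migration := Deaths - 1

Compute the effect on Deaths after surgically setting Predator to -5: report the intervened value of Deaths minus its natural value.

-9

Under do(Predator=-5), the mechanism Predator := Rainfall - Prey + Grass is discarded; Predator is fixed at -5.
Prey = -3*Grass - Rainfall - 4  [with Grass=-2, Rainfall=1]  = 1
Births = 2*Predator + Prey + Grass  [with Predator=-5, Prey=1, Grass=-2]  = -11
Deaths = -Predator + 2*Births + Rainfall  [with Predator=-5, Births=-11, Rainfall=1]  = -16
Without intervention: Prey = -3*Grass - Rainfall - 4  [with Grass=-2, Rainfall=1]  = 1; Predator = Rainfall - Prey + Grass  [with Rainfall=1, Prey=1, Grass=-2]  = -2; Births = 2*Predator + Prey + Grass  [with Predator=-2, Prey=1, Grass=-2]  = -5; Deaths = -Predator + 2*Births + Rainfall  [with Predator=-2, Births=-5, Rainfall=1]  = -7.
Change = -16 − (-7) = -9.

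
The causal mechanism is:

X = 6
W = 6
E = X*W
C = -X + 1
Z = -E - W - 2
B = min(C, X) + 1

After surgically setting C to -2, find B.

-1

Under do(C=-2), the mechanism C = -X + 1 is discarded; C is fixed at -2.
B = min(C, X) + 1  [with C=-2, X=6]  = -1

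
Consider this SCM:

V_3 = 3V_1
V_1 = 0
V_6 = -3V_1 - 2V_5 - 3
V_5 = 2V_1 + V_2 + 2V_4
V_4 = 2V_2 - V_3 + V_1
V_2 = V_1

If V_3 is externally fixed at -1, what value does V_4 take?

1

The intervention breaks the incoming arrows to V_3: V_3 = 3V_1 no longer applies, and V_3 = -1.
V_2 = V_1  [with V_1=0]  = 0
V_4 = 2V_2 - V_3 + V_1  [with V_2=0, V_3=-1, V_1=0]  = 1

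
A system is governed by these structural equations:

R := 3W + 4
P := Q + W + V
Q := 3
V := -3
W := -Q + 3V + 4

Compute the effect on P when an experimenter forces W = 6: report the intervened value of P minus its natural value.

14

do(W=6) replaces the equation W := -Q + 3V + 4 with the constant W = 6.
P = Q + W + V  [with Q=3, W=6, V=-3]  = 6
Without intervention: W = -Q + 3V + 4  [with Q=3, V=-3]  = -8; P = Q + W + V  [with Q=3, W=-8, V=-3]  = -8.
Change = 6 − (-8) = 14.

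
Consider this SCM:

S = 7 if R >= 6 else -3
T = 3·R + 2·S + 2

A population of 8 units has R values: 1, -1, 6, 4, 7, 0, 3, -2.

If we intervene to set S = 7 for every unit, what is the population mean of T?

22.75

The intervention sets S=7 in all 8 units regardless of R. Recomputing T per unit gives 19, 13, 34, 28, 37, 16, 25, 10; average 22.75.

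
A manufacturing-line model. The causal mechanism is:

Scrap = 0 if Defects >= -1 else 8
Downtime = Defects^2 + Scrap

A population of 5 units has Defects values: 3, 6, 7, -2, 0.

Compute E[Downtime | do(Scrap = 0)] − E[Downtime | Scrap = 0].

do(Scrap=0) breaks Scrap's dependence on Defects. With Scrap=0 fixed, Downtime across the units is 9, 36, 49, 4, 0, mean 19.6.
Conditioning on Scrap=0 selects the 4 unit(s) with Defects ∈ {3, 6, 7, 0}. Their Downtime values: 9, 36, 49, 0. Mean = 23.5.
Difference = 19.6 − 23.5 = -3.9.

-3.9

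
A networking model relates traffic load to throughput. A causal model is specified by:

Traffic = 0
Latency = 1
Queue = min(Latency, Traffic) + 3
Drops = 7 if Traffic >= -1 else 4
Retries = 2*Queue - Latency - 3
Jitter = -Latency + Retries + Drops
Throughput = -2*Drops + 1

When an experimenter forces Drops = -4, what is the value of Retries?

2

Intervening sets Drops = -4 and removes its equation (Drops = 7 if Traffic >= -1 else 4).
No directed path runs from Drops to Retries, so Retries keeps its natural value.
Queue = min(Latency, Traffic) + 3  [with Latency=1, Traffic=0]  = 3
Retries = 2*Queue - Latency - 3  [with Queue=3, Latency=1]  = 2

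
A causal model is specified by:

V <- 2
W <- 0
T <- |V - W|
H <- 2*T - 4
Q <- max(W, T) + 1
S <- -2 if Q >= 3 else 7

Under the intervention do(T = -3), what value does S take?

7

The intervention breaks the incoming arrows to T: T <- |V - W| no longer applies, and T = -3.
Q = max(W, T) + 1  [with W=0, T=-3]  = 1
S = -2 if Q >= 3 else 7  [with Q=1]  = 7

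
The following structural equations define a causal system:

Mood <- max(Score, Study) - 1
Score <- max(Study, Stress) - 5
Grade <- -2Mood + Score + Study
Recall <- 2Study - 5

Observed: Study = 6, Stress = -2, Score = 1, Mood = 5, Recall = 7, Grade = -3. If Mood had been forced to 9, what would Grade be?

-11

Under do(Mood=9), the mechanism Mood <- max(Score, Study) - 1 is discarded; Mood is fixed at 9.
Score = max(Study, Stress) - 5  [with Study=6, Stress=-2]  = 1
Grade = -2Mood + Score + Study  [with Mood=9, Score=1, Study=6]  = -11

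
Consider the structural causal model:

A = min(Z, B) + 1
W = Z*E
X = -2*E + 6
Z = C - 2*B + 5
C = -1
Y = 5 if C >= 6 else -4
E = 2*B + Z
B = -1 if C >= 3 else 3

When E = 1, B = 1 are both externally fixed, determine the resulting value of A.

Setting E = 1, B = 1 by intervention discards those variables' equations.
Z = C - 2*B + 5  [with C=-1, B=1]  = 2
A = min(Z, B) + 1  [with Z=2, B=1]  = 2

2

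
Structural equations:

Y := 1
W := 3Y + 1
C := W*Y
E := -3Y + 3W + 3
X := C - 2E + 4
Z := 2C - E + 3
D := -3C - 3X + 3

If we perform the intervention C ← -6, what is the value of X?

-26

do(C=-6) replaces the equation C := W*Y with the constant C = -6.
W = 3Y + 1  [with Y=1]  = 4
E = -3Y + 3W + 3  [with Y=1, W=4]  = 12
X = C - 2E + 4  [with C=-6, E=12]  = -26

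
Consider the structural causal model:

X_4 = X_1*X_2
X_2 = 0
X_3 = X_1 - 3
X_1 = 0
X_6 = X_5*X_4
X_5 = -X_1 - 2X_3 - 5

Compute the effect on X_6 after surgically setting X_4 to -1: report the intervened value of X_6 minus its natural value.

Under do(X_4=-1), the mechanism X_4 = X_1*X_2 is discarded; X_4 is fixed at -1.
X_3 = X_1 - 3  [with X_1=0]  = -3
X_5 = -X_1 - 2X_3 - 5  [with X_1=0, X_3=-3]  = 1
X_6 = X_5*X_4  [with X_5=1, X_4=-1]  = -1
Without intervention: X_3 = X_1 - 3  [with X_1=0]  = -3; X_4 = X_1*X_2  [with X_1=0, X_2=0]  = 0; X_5 = -X_1 - 2X_3 - 5  [with X_1=0, X_3=-3]  = 1; X_6 = X_5*X_4  [with X_5=1, X_4=0]  = 0.
Change = -1 − 0 = -1.

-1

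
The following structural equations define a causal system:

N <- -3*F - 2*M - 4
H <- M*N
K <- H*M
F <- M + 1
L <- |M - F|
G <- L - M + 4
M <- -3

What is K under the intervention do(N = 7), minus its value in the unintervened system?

do(N=7) replaces the equation N <- -3*F - 2*M - 4 with the constant N = 7.
H = M*N  [with M=-3, N=7]  = -21
K = H*M  [with H=-21, M=-3]  = 63
Without intervention: F = M + 1  [with M=-3]  = -2; N = -3*F - 2*M - 4  [with F=-2, M=-3]  = 8; H = M*N  [with M=-3, N=8]  = -24; K = H*M  [with H=-24, M=-3]  = 72.
Change = 63 − 72 = -9.

-9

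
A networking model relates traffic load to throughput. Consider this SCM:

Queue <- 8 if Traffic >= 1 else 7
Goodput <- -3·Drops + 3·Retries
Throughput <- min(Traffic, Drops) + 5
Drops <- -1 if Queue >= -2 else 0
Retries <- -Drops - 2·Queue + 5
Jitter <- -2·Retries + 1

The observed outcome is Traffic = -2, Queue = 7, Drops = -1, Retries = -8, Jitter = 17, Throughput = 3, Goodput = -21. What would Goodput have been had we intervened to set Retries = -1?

The intervention breaks the incoming arrows to Retries: Retries <- -Drops - 2·Queue + 5 no longer applies, and Retries = -1.
Queue = 8 if Traffic >= 1 else 7  [with Traffic=-2]  = 7
Drops = -1 if Queue >= -2 else 0  [with Queue=7]  = -1
Goodput = -3·Drops + 3·Retries  [with Drops=-1, Retries=-1]  = 0

0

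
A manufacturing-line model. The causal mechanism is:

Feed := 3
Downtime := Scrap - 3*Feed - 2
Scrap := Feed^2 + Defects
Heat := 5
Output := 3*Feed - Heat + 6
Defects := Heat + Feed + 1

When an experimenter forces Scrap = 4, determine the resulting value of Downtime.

-7

Under do(Scrap=4), the mechanism Scrap := Feed^2 + Defects is discarded; Scrap is fixed at 4.
Downtime = Scrap - 3*Feed - 2  [with Scrap=4, Feed=3]  = -7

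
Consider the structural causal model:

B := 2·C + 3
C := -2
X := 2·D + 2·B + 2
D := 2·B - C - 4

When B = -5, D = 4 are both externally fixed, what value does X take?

0

Setting B = -5, D = 4 by intervention discards those variables' equations.
X = 2·D + 2·B + 2  [with D=4, B=-5]  = 0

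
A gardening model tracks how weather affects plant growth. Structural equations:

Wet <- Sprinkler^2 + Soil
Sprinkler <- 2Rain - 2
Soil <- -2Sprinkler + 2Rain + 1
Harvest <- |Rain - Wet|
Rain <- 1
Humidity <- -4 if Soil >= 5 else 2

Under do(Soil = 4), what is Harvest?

3

The intervention breaks the incoming arrows to Soil: Soil <- -2Sprinkler + 2Rain + 1 no longer applies, and Soil = 4.
Sprinkler = 2Rain - 2  [with Rain=1]  = 0
Wet = Sprinkler^2 + Soil  [with Sprinkler=0, Soil=4]  = 4
Harvest = |Rain - Wet|  [with Rain=1, Wet=4]  = 3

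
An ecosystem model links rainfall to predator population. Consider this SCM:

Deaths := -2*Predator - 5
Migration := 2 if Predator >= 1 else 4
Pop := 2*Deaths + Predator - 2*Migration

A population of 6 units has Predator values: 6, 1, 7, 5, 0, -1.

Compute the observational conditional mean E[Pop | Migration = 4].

Observing Migration=4 restricts to units where Migration's equation naturally yields 4: Predator ∈ {0, -1}. In that subpopulation Pop = -18, -15, mean -16.5.

-16.5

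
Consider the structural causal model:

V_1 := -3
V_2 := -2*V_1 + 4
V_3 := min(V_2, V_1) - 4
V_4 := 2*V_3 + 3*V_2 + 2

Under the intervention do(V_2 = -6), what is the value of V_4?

-36

Under do(V_2=-6), the mechanism V_2 := -2*V_1 + 4 is discarded; V_2 is fixed at -6.
V_3 = min(V_2, V_1) - 4  [with V_2=-6, V_1=-3]  = -10
V_4 = 2*V_3 + 3*V_2 + 2  [with V_3=-10, V_2=-6]  = -36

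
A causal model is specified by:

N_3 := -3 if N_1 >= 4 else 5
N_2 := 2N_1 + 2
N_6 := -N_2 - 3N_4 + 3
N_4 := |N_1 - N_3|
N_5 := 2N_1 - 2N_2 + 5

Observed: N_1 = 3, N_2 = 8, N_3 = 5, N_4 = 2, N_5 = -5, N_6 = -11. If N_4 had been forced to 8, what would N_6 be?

Under do(N_4=8), the mechanism N_4 := |N_1 - N_3| is discarded; N_4 is fixed at 8.
N_2 = 2N_1 + 2  [with N_1=3]  = 8
N_6 = -N_2 - 3N_4 + 3  [with N_2=8, N_4=8]  = -29

-29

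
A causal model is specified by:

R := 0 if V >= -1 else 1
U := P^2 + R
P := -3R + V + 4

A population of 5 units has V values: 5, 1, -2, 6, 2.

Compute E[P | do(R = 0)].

6.4

do(R=0) breaks R's dependence on V. With R=0 fixed, P across the units is 9, 5, 2, 10, 6, mean 6.4.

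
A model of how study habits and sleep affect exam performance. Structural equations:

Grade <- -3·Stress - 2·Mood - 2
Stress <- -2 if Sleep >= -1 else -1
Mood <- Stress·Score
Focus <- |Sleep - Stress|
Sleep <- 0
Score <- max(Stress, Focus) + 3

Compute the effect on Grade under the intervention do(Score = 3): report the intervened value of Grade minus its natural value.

-8

Under do(Score=3), the mechanism Score <- max(Stress, Focus) + 3 is discarded; Score is fixed at 3.
Stress = -2 if Sleep >= -1 else -1  [with Sleep=0]  = -2
Mood = Stress·Score  [with Stress=-2, Score=3]  = -6
Grade = -3·Stress - 2·Mood - 2  [with Stress=-2, Mood=-6]  = 16
Without intervention: Stress = -2 if Sleep >= -1 else -1  [with Sleep=0]  = -2; Focus = |Sleep - Stress|  [with Sleep=0, Stress=-2]  = 2; Score = max(Stress, Focus) + 3  [with Stress=-2, Focus=2]  = 5; Mood = Stress·Score  [with Stress=-2, Score=5]  = -10; Grade = -3·Stress - 2·Mood - 2  [with Stress=-2, Mood=-10]  = 24.
Change = 16 − 24 = -8.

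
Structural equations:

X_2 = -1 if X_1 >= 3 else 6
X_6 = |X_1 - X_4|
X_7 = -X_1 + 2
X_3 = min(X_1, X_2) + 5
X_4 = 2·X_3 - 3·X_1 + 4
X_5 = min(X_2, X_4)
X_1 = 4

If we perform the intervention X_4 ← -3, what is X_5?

-3

Intervening sets X_4 = -3 and removes its equation (X_4 = 2·X_3 - 3·X_1 + 4).
X_2 = -1 if X_1 >= 3 else 6  [with X_1=4]  = -1
X_5 = min(X_2, X_4)  [with X_2=-1, X_4=-3]  = -3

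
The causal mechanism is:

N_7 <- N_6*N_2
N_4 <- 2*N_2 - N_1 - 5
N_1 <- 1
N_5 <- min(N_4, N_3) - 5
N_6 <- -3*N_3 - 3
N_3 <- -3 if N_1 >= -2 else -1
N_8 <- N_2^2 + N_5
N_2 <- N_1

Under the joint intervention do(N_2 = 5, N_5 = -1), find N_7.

The joint intervention fixes N_2 = 5, N_5 = -1, removing each variable's own equation.
N_3 = -3 if N_1 >= -2 else -1  [with N_1=1]  = -3
N_6 = -3*N_3 - 3  [with N_3=-3]  = 6
N_7 = N_6*N_2  [with N_6=6, N_2=5]  = 30

30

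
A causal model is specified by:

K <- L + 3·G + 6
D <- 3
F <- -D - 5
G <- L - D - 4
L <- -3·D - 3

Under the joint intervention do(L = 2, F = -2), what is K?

Under do(L = 2, F = -2), each intervened variable's structural equation is replaced by its fixed value.
G = L - D - 4  [with L=2, D=3]  = -5
K = L + 3·G + 6  [with L=2, G=-5]  = -7

-7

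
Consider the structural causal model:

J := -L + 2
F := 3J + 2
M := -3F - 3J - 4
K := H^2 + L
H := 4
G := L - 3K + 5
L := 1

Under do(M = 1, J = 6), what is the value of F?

20

Setting M = 1, J = 6 by intervention discards those variables' equations.
F = 3J + 2  [with J=6]  = 20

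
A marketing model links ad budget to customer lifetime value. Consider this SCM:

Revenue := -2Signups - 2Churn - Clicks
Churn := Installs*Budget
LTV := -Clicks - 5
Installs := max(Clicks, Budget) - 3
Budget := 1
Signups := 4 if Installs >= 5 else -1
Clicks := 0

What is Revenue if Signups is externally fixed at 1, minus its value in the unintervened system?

-4

Under do(Signups=1), the mechanism Signups := 4 if Installs >= 5 else -1 is discarded; Signups is fixed at 1.
Installs = max(Clicks, Budget) - 3  [with Clicks=0, Budget=1]  = -2
Churn = Installs*Budget  [with Installs=-2, Budget=1]  = -2
Revenue = -2Signups - 2Churn - Clicks  [with Signups=1, Churn=-2, Clicks=0]  = 2
Without intervention: Installs = max(Clicks, Budget) - 3  [with Clicks=0, Budget=1]  = -2; Signups = 4 if Installs >= 5 else -1  [with Installs=-2]  = -1; Churn = Installs*Budget  [with Installs=-2, Budget=1]  = -2; Revenue = -2Signups - 2Churn - Clicks  [with Signups=-1, Churn=-2, Clicks=0]  = 6.
Change = 2 − 6 = -4.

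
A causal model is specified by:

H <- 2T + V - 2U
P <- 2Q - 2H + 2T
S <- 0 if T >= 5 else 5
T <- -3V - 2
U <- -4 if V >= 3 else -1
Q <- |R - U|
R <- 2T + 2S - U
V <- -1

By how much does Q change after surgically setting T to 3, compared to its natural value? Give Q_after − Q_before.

4

Under do(T=3), the mechanism T <- -3V - 2 is discarded; T is fixed at 3.
U = -4 if V >= 3 else -1  [with V=-1]  = -1
S = 0 if T >= 5 else 5  [with T=3]  = 5
R = 2T + 2S - U  [with T=3, S=5, U=-1]  = 17
Q = |R - U|  [with R=17, U=-1]  = 18
Without intervention: T = -3V - 2  [with V=-1]  = 1; U = -4 if V >= 3 else -1  [with V=-1]  = -1; S = 0 if T >= 5 else 5  [with T=1]  = 5; R = 2T + 2S - U  [with T=1, S=5, U=-1]  = 13; Q = |R - U|  [with R=13, U=-1]  = 14.
Change = 18 − 14 = 4.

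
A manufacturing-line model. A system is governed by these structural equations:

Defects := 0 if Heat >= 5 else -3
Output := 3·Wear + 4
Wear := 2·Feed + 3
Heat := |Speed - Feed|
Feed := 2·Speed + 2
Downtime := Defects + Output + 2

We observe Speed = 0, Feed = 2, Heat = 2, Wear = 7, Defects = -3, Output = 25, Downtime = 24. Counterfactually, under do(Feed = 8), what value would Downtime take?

Under do(Feed=8), the mechanism Feed := 2·Speed + 2 is discarded; Feed is fixed at 8.
Heat = |Speed - Feed|  [with Speed=0, Feed=8]  = 8
Wear = 2·Feed + 3  [with Feed=8]  = 19
Defects = 0 if Heat >= 5 else -3  [with Heat=8]  = 0
Output = 3·Wear + 4  [with Wear=19]  = 61
Downtime = Defects + Output + 2  [with Defects=0, Output=61]  = 63

63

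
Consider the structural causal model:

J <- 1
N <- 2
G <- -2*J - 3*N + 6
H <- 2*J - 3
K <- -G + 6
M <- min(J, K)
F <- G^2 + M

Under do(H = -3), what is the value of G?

Under do(H=-3), the mechanism H <- 2*J - 3 is discarded; H is fixed at -3.
Since G is not a descendant of the intervened variable, it is unaffected.
G = -2*J - 3*N + 6  [with J=1, N=2]  = -2

-2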